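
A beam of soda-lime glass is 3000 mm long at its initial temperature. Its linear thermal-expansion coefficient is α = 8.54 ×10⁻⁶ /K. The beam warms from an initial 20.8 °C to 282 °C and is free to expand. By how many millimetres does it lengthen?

6.69 mm

ΔT = 282 − 20.8 = 261.2 K.
ΔL = α·L₀·ΔT = 8.54×10⁻⁶ × 3000 mm × 261.2 K = 6.69 mm.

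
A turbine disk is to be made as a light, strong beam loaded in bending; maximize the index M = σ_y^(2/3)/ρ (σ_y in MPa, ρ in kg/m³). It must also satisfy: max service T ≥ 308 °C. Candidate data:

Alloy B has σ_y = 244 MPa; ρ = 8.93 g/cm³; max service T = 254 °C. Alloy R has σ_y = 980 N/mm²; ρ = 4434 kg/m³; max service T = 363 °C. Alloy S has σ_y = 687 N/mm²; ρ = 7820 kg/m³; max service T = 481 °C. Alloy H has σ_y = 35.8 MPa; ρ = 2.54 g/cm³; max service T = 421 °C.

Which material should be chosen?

alloy R

Screen on constraints: max service T ≥ 308 °C. Survivors: alloy R, alloy S, alloy H.
After converting to SI:
  alloy R: σ_y = 980.0 MPa, ρ = 4434 kg/m³
  alloy S: σ_y = 687.0 MPa, ρ = 7820 kg/m³
  alloy H: σ_y = 35.80 MPa, ρ = 2540 kg/m³
  alloy R: M = 22.3×10⁻³
  alloy S: M = 9.96×10⁻³
  alloy H: M = 4.28×10⁻³
Highest index: alloy R.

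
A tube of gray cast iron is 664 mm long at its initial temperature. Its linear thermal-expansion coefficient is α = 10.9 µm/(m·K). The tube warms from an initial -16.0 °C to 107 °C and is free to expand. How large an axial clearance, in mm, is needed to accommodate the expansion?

ΔT = 107 − (-16.0) = 123.0 K.
ΔL = α·L₀·ΔT = 10.9×10⁻⁶ × 664 mm × 123.0 K = 0.890 mm.

0.890 mm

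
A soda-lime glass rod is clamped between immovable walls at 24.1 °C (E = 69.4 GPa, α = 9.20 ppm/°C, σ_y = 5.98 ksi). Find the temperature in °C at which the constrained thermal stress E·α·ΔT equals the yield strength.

σ_y = 5.98 ksi = 41.23 MPa.
E·α·ΔT = 41.23 MPa ⇒ ΔT = 41.23 / (69.40×10³ × 9.20×10⁻⁶) = 64.58 K.
T = 24.1 + 64.58 = 88.68 °C.

88.7 °C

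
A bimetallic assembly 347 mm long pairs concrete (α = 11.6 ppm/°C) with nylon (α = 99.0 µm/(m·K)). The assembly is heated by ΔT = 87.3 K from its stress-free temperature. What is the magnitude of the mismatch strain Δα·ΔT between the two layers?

7.63×10⁻³

Δα = |11.6 − 99.0|×10⁻⁶/K = 87.4×10⁻⁶/K.
Mismatch strain = Δα·ΔT = 87.4×10⁻⁶ × 87.3 = 7.63×10⁻³.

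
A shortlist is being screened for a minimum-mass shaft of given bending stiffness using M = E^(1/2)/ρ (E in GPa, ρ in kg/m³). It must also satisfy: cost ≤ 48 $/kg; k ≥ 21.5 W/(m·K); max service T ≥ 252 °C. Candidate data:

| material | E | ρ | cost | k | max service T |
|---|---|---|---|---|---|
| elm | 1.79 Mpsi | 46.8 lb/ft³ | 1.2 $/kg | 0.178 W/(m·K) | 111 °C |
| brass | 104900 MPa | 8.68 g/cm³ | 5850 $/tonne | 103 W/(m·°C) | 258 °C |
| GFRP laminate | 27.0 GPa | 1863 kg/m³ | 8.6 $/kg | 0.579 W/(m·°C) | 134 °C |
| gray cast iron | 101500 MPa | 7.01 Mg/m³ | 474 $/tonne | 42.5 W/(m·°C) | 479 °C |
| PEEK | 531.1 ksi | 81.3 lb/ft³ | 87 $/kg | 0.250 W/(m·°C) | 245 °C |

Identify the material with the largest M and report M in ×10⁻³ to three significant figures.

gray cast iron, M = 1.44×10⁻³

Screen on constraints: cost ≤ 48 $/kg; k ≥ 21.5 W/(m·K); max service T ≥ 252 °C. Survivors: brass, gray cast iron.
Normalizing units and computing the index:
  brass: E = 104.9 GPa, ρ = 8680 kg/m³
  gray cast iron: E = 101.5 GPa, ρ = 7010 kg/m³
  gray cast iron: M = 1.44×10⁻³
  brass: M = 1.18×10⁻³
Highest index: gray cast iron.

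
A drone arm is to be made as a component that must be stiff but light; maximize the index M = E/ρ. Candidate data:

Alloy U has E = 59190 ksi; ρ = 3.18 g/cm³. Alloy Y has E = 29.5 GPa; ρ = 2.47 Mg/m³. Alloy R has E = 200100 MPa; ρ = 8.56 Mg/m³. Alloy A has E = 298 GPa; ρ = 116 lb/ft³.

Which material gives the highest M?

alloy A

Normalizing units and computing the index:
  alloy U: E = 408.1 GPa, ρ = 3180 kg/m³
  alloy Y: E = 29.50 GPa, ρ = 2470 kg/m³
  alloy R: E = 200.1 GPa, ρ = 8560 kg/m³
  alloy A: E = 298.0 GPa, ρ = 1858 kg/m³
  alloy A: M = 160 MN·m/kg
  alloy U: M = 128 MN·m/kg
  alloy R: M = 23.4 MN·m/kg
  alloy Y: M = 11.9 MN·m/kg
Alloy A has the largest M.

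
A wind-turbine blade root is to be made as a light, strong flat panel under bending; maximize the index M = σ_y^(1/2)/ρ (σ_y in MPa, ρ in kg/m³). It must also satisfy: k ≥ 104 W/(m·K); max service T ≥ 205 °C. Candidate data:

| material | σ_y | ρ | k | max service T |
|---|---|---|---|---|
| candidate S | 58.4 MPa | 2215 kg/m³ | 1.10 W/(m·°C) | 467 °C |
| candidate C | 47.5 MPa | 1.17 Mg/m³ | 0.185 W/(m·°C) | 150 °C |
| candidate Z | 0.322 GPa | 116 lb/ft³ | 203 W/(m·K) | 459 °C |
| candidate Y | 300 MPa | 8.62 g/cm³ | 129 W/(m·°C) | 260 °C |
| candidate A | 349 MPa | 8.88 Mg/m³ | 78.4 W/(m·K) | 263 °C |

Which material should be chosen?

Screen on constraints: k ≥ 104 W/(m·K); max service T ≥ 205 °C. Survivors: candidate Z, candidate Y.
After converting to SI:
  candidate Z: σ_y = 322.0 MPa, ρ = 1858 kg/m³
  candidate Y: σ_y = 300.0 MPa, ρ = 8620 kg/m³
  candidate Z: M = 9.66×10⁻³
  candidate Y: M = 2.01×10⁻³
Candidate Z ranks first.

candidate Z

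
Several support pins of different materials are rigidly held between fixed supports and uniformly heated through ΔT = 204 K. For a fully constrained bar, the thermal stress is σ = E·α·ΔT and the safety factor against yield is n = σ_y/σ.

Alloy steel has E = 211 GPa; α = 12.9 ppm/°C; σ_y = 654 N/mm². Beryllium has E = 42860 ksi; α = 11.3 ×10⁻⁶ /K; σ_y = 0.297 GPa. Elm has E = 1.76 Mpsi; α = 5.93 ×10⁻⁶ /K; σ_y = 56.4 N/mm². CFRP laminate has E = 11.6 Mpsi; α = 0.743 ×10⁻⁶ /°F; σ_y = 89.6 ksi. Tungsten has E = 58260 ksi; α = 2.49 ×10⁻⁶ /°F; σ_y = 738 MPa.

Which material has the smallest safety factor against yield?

beryllium

With everything in SI (GPa, ×10⁻⁶/K, MPa):
  alloy steel: E = 211.0, α = 12.9, σ_y = 654.0 → σ = 555 MPa, n = 1.18
  beryllium: E = 295.5, α = 11.3, σ_y = 297.0 → σ = 681 MPa, n = 0.436
  elm: E = 12.13, α = 5.93, σ_y = 56.40 → σ = 14.7 MPa, n = 3.84
  CFRP laminate: E = 79.98, α = 1.34, σ_y = 617.8 → σ = 21.8 MPa, n = 28.3
  tungsten: E = 401.7, α = 4.48, σ_y = 738.0 → σ = 367 MPa, n = 2.01
Beryllium has the lowest safety factor, n = 0.436.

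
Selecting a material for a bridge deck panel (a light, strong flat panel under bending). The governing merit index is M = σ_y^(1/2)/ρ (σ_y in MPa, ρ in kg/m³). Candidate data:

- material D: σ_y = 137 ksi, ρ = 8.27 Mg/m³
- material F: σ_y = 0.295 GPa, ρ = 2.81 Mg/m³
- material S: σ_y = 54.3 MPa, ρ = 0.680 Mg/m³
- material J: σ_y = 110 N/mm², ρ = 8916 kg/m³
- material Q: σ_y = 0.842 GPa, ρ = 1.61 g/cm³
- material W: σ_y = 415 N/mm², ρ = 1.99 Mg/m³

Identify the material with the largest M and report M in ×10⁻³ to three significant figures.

material Q, M = 18.0×10⁻³

In SI units:
  material D: σ_y = 944.6 MPa, ρ = 8270 kg/m³
  material F: σ_y = 295.0 MPa, ρ = 2810 kg/m³
  material S: σ_y = 54.30 MPa, ρ = 680.0 kg/m³
  material J: σ_y = 110.0 MPa, ρ = 8916 kg/m³
  material Q: σ_y = 842.0 MPa, ρ = 1610 kg/m³
  material W: σ_y = 415.0 MPa, ρ = 1990 kg/m³
  material Q: M = 18.0×10⁻³
  material S: M = 10.8×10⁻³
  material W: M = 10.2×10⁻³
  material F: M = 6.11×10⁻³
  material D: M = 3.72×10⁻³
  material J: M = 1.18×10⁻³
Material Q ranks first.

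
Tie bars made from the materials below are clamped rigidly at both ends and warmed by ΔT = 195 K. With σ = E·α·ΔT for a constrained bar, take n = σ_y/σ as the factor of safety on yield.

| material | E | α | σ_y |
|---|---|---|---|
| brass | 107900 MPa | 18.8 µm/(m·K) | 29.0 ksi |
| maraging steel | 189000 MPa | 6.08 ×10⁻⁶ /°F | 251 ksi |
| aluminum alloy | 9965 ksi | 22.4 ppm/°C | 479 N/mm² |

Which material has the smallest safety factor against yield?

Converting E to GPa, α to ×10⁻⁶/K, σ_y to MPa, then σ and n for each:
  brass: E = 107.9, α = 18.8, σ_y = 199.9 → σ = 396 MPa, n = 0.505
  maraging steel: E = 189.0, α = 10.9, σ_y = 1731 → σ = 403 MPa, n = 4.29
  aluminum alloy: E = 68.71, α = 22.4, σ_y = 479.0 → σ = 300 MPa, n = 1.60
Smallest n: brass with n = 0.505.

brass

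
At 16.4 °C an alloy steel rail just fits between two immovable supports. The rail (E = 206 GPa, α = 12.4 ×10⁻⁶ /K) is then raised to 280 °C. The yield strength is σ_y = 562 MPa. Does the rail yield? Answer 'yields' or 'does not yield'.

ΔT = 263.6 K. Constrained thermal stress σ = E·α·ΔT = 206.0×10³ MPa × 12.4×10⁻⁶ × 263.6 = 673 MPa (compressive).
Compare to σ_y = 562 MPa: σ ≥ σ_y, so it yields.

yields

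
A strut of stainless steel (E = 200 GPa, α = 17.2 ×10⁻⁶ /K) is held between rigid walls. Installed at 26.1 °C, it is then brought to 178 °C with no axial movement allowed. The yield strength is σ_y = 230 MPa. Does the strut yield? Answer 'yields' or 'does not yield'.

ΔT = 151.9 K. Constrained thermal stress σ = E·α·ΔT = 200.0×10³ MPa × 17.2×10⁻⁶ × 151.9 = 523 MPa (compressive).
Compare to σ_y = 230 MPa: σ ≥ σ_y, so it yields.

yields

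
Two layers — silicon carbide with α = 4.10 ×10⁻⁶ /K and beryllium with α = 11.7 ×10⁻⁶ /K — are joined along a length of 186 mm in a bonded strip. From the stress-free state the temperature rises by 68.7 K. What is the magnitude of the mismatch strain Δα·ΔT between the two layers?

5.22×10⁻⁴

Δα = |4.10 − 11.7|×10⁻⁶/K = 7.60×10⁻⁶/K.
Mismatch strain = Δα·ΔT = 7.60×10⁻⁶ × 68.7 = 5.22×10⁻⁴.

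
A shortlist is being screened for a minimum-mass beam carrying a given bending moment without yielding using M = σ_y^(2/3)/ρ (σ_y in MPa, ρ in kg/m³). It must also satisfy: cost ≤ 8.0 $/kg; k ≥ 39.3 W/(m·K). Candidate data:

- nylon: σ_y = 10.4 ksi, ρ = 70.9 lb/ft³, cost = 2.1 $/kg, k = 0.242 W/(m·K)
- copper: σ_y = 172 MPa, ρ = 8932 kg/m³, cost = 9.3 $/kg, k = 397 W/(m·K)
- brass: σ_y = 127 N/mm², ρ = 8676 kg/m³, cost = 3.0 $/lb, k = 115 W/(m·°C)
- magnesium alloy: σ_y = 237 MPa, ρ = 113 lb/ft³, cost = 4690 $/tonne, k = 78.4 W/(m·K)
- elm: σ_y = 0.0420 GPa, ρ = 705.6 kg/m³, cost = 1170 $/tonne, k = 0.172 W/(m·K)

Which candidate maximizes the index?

Screen on constraints: cost ≤ 8.0 $/kg; k ≥ 39.3 W/(m·K). Survivors: brass, magnesium alloy.
Normalizing units and computing the index:
  brass: σ_y = 127.0 MPa, ρ = 8676 kg/m³
  magnesium alloy: σ_y = 237.0 MPa, ρ = 1810 kg/m³
  magnesium alloy: M = 21.2×10⁻³
  brass: M = 2.91×10⁻³
Magnesium alloy ranks first.

magnesium alloy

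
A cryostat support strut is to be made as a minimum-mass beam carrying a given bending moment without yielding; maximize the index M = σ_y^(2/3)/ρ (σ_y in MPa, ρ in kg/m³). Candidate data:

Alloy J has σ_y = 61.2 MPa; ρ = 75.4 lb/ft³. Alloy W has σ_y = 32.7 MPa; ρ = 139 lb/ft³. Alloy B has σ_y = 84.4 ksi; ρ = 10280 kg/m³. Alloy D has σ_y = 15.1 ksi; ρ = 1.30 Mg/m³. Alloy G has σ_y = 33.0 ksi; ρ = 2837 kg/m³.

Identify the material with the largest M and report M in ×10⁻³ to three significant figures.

Putting every candidate on a common basis:
  alloy J: σ_y = 61.20 MPa, ρ = 1208 kg/m³
  alloy W: σ_y = 32.70 MPa, ρ = 2227 kg/m³
  alloy B: σ_y = 581.9 MPa, ρ = 10280 kg/m³
  alloy D: σ_y = 104.1 MPa, ρ = 1300 kg/m³
  alloy G: σ_y = 227.5 MPa, ρ = 2837 kg/m³
  alloy D: M = 17.0×10⁻³
  alloy G: M = 13.1×10⁻³
  alloy J: M = 12.9×10⁻³
  alloy B: M = 6.78×10⁻³
  alloy W: M = 4.59×10⁻³
Highest index: alloy D.

alloy D, M = 17.0×10⁻³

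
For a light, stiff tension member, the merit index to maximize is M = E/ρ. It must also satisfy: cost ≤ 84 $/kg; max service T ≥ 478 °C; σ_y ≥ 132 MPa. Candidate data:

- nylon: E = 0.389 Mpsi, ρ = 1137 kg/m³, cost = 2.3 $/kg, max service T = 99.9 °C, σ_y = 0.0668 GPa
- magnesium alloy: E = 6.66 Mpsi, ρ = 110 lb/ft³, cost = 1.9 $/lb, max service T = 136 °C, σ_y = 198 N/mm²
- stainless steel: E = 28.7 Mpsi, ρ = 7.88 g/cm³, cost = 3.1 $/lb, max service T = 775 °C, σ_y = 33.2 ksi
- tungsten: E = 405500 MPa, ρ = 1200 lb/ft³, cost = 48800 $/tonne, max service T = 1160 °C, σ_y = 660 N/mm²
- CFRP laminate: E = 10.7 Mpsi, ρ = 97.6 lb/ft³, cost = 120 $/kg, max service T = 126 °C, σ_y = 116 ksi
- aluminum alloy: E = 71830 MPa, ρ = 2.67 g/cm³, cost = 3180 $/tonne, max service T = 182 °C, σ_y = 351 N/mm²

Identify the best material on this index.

stainless steel

Screen on constraints: cost ≤ 84 $/kg; max service T ≥ 478 °C; σ_y ≥ 132 MPa. Survivors: stainless steel, tungsten.
In SI units:
  stainless steel: E = 197.9 GPa, ρ = 7880 kg/m³
  tungsten: E = 405.5 GPa, ρ = 19220 kg/m³
  stainless steel: M = 25.1 MN·m/kg
  tungsten: M = 21.1 MN·m/kg
Highest index: stainless steel.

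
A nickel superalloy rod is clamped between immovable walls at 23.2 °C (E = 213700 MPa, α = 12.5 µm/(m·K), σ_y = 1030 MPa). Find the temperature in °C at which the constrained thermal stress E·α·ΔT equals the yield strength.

E = 213700 MPa = 213.7 GPa.
E·α·ΔT = 1030 MPa ⇒ ΔT = 1030 / (213.7×10³ × 12.5×10⁻⁶) = 385.6 K.
T = 23.2 + 385.6 = 408.8 °C.

409 °C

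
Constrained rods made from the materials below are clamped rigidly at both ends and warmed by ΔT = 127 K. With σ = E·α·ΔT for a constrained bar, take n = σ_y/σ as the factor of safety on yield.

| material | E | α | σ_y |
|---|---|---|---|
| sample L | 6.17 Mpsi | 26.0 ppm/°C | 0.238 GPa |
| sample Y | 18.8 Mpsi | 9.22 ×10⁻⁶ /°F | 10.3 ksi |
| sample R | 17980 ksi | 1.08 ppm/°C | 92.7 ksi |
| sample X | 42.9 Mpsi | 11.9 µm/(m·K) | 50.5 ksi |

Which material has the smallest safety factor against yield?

In consistent units (E in GPa, α in ×10⁻⁶/K, σ_y in MPa):
  sample L: E = 42.54, α = 26.0, σ_y = 238.0 → σ = 140 MPa, n = 1.69
  sample Y: E = 129.6, α = 16.6, σ_y = 71.02 → σ = 273 MPa, n = 0.260
  sample R: E = 124.0, α = 1.08, σ_y = 639.1 → σ = 17.0 MPa, n = 37.6
  sample X: E = 295.8, α = 11.9, σ_y = 348.2 → σ = 447 MPa, n = 0.779
Smallest n: sample Y with n = 0.260.

sample Y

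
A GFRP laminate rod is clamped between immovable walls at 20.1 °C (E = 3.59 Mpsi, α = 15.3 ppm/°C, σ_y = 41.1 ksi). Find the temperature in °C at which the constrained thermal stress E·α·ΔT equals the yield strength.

768 °C

E = 3.59 Mpsi = 24.75 GPa.
σ_y = 41.1 ksi = 283.4 MPa.
E·α·ΔT = 283.4 MPa ⇒ ΔT = 283.4 / (24.75×10³ × 15.3×10⁻⁶) = 748.3 K.
T = 20.1 + 748.3 = 768.4 °C.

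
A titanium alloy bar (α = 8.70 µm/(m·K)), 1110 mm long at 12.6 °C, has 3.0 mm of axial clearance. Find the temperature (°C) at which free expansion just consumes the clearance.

323 °C

α·L₀·ΔT = 3.0 mm ⇒ ΔT = 3.0 / (8.70×10⁻⁶ × 1110.0) = 310.7 K.
T = 12.6 + 310.7 = 323.3 °C.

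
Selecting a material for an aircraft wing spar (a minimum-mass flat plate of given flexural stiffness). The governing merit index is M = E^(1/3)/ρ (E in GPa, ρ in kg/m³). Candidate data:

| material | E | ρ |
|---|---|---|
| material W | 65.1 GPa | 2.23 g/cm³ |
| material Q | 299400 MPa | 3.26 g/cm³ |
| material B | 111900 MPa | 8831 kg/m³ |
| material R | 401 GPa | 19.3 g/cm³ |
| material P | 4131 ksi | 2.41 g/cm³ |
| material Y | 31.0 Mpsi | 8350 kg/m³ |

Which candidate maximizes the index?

Convert each candidate to consistent units, then evaluate M:
  material W: E = 65.10 GPa, ρ = 2230 kg/m³
  material Q: E = 299.4 GPa, ρ = 3260 kg/m³
  material B: E = 111.9 GPa, ρ = 8831 kg/m³
  material R: E = 401.0 GPa, ρ = 19300 kg/m³
  material P: E = 28.48 GPa, ρ = 2410 kg/m³
  material Y: E = 213.7 GPa, ρ = 8350 kg/m³
  material Q: M = 2.05×10⁻³
  material W: M = 1.80×10⁻³
  material P: M = 1.27×10⁻³
  material Y: M = 0.716×10⁻³
  material B: M = 0.546×10⁻³
  material R: M = 0.382×10⁻³
The maximum is for material Q.

material Q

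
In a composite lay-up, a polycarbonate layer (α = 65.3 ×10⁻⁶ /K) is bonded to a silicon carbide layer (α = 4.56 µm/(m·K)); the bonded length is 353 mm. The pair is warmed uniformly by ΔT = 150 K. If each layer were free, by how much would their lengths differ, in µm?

3220 µm

Δα = |65.3 − 4.56|×10⁻⁶/K = 60.7×10⁻⁶/K.
ΔL_mismatch = Δα·L·ΔT = 60.7×10⁻⁶ × 353.0 mm × 150.0 K = 3220 µm.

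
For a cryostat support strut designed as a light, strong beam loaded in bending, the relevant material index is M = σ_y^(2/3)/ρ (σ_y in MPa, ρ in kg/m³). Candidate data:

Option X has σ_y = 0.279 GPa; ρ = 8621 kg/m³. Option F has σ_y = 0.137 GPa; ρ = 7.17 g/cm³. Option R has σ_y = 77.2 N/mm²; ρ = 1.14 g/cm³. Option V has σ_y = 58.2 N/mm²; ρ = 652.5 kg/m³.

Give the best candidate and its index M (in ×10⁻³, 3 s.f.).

Putting every candidate on a common basis:
  option X: σ_y = 279.0 MPa, ρ = 8621 kg/m³
  option F: σ_y = 137.0 MPa, ρ = 7170 kg/m³
  option R: σ_y = 77.20 MPa, ρ = 1140 kg/m³
  option V: σ_y = 58.20 MPa, ρ = 652.5 kg/m³
  option V: M = 23.0×10⁻³
  option R: M = 15.9×10⁻³
  option X: M = 4.95×10⁻³
  option F: M = 3.71×10⁻³
Option V has the largest M.

option V, M = 23.0×10⁻³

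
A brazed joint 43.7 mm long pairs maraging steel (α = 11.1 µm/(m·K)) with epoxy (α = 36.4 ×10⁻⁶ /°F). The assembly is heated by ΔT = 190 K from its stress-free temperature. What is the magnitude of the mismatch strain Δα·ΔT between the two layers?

epoxy: α = 36.4×10⁻⁶/°F × 9/5 = 65.5×10⁻⁶/K.
Δα = |11.1 − 65.5|×10⁻⁶/K = 54.4×10⁻⁶/K.
Mismatch strain = Δα·ΔT = 54.4×10⁻⁶ × 190.0 = 0.0103.

0.0103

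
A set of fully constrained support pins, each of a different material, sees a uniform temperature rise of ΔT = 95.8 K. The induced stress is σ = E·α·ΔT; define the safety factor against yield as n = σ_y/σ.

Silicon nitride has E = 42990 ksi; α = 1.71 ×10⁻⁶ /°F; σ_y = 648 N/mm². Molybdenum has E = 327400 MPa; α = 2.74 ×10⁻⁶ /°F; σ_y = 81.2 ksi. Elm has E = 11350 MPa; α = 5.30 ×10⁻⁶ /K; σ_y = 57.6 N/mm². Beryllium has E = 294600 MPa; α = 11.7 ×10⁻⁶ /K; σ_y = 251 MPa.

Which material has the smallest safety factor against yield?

beryllium

With everything in SI (GPa, ×10⁻⁶/K, MPa):
  silicon nitride: E = 296.4, α = 3.08, σ_y = 648.0 → σ = 87.4 MPa, n = 7.41
  molybdenum: E = 327.4, α = 4.93, σ_y = 559.9 → σ = 155 MPa, n = 3.62
  elm: E = 11.35, α = 5.30, σ_y = 57.60 → σ = 5.76 MPa, n = 10.0
  beryllium: E = 294.6, α = 11.7, σ_y = 251.0 → σ = 330 MPa, n = 0.760
Beryllium has the lowest safety factor, n = 0.760.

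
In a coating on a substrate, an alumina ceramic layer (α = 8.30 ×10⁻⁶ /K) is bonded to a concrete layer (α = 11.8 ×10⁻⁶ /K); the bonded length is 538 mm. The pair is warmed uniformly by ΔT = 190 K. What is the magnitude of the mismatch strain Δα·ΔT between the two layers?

6.65×10⁻⁴

Δα = |8.30 − 11.8|×10⁻⁶/K = 3.50×10⁻⁶/K.
Mismatch strain = Δα·ΔT = 3.50×10⁻⁶ × 190.0 = 6.65×10⁻⁴.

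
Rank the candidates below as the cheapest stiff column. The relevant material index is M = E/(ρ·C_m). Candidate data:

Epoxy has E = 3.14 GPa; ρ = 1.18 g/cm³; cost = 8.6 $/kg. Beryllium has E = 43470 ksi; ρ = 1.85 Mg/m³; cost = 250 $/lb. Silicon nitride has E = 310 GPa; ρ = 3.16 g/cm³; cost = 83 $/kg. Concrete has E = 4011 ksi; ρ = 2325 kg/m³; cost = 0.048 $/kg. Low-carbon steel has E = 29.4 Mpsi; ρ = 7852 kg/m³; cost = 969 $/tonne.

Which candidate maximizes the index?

concrete

Convert each candidate to consistent units, then evaluate M:
  epoxy: E = 3.140 GPa, ρ = 1180 kg/m³, cost = 8.600 $/kg
  beryllium: E = 299.7 GPa, ρ = 1850 kg/m³, cost = 551.1 $/kg
  silicon nitride: E = 310.0 GPa, ρ = 3160 kg/m³, cost = 83.00 $/kg
  concrete: E = 27.65 GPa, ρ = 2325 kg/m³, cost = 0.04800 $/kg
  low-carbon steel: E = 202.7 GPa, ρ = 7852 kg/m³, cost = 0.9690 $/kg
  concrete: M = 248 MN·m per $
  low-carbon steel: M = 26.6 MN·m per $
  silicon nitride: M = 1.18 MN·m per $
  epoxy: M = 0.309 MN·m per $
  beryllium: M = 0.294 MN·m per $
Highest index: concrete.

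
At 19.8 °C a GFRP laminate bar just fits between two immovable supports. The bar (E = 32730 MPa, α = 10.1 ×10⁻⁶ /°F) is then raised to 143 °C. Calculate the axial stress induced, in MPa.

73.3 MPa

E = 32730 MPa = 32.73 GPa.
α = 10.1×10⁻⁶/°F × 9/5 = 18.2×10⁻⁶/K.
ΔT = 123.2 K. Constrained thermal stress σ = E·α·ΔT = 32.73×10³ MPa × 18.2×10⁻⁶ × 123.2 = 73.3 MPa (compressive).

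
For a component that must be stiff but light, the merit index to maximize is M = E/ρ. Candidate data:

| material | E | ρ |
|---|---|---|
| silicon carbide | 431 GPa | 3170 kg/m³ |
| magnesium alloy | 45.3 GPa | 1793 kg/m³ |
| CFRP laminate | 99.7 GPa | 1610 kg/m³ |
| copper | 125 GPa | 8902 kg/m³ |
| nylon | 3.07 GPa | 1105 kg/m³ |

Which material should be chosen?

Per-candidate index values:
  silicon carbide: M = 136 MN·m/kg
  CFRP laminate: M = 61.9 MN·m/kg
  magnesium alloy: M = 25.3 MN·m/kg
  copper: M = 14.0 MN·m/kg
  nylon: M = 2.78 MN·m/kg
The maximum is for silicon carbide.

silicon carbide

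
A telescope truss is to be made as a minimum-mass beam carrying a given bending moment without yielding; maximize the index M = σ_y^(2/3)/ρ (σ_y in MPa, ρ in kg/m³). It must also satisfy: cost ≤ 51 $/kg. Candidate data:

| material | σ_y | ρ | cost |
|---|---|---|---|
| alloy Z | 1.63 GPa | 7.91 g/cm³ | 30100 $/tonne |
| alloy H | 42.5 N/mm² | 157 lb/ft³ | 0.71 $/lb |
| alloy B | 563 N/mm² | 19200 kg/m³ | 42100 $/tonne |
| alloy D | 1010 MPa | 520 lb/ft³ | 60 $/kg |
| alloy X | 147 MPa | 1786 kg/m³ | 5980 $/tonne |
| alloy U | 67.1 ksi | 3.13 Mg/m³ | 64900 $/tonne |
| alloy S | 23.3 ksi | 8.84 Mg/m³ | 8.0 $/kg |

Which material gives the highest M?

alloy Z

Screen on constraints: cost ≤ 51 $/kg. Survivors: alloy Z, alloy H, alloy B, alloy X, alloy S.
Putting every candidate on a common basis:
  alloy Z: σ_y = 1630 MPa, ρ = 7910 kg/m³
  alloy H: σ_y = 42.50 MPa, ρ = 2515 kg/m³
  alloy B: σ_y = 563.0 MPa, ρ = 19200 kg/m³
  alloy X: σ_y = 147.0 MPa, ρ = 1786 kg/m³
  alloy S: σ_y = 160.6 MPa, ρ = 8840 kg/m³
  alloy Z: M = 17.5×10⁻³
  alloy X: M = 15.6×10⁻³
  alloy H: M = 4.84×10⁻³
  alloy B: M = 3.55×10⁻³
  alloy S: M = 3.34×10⁻³
Alloy Z has the largest M.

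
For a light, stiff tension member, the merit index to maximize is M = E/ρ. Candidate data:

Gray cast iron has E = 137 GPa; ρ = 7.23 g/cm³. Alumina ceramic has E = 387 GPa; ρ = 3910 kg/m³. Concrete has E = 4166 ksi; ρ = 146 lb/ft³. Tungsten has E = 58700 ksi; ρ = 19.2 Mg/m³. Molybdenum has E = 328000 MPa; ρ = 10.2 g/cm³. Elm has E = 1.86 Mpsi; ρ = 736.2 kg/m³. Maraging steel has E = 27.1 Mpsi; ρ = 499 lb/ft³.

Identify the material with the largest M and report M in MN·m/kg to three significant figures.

Convert each candidate to consistent units, then evaluate M:
  gray cast iron: E = 137.0 GPa, ρ = 7230 kg/m³
  alumina ceramic: E = 387.0 GPa, ρ = 3910 kg/m³
  concrete: E = 28.72 GPa, ρ = 2339 kg/m³
  tungsten: E = 404.7 GPa, ρ = 19200 kg/m³
  molybdenum: E = 328.0 GPa, ρ = 10200 kg/m³
  elm: E = 12.82 GPa, ρ = 736.2 kg/m³
  maraging steel: E = 186.8 GPa, ρ = 7993 kg/m³
  alumina ceramic: M = 99.0 MN·m/kg
  molybdenum: M = 32.2 MN·m/kg
  maraging steel: M = 23.4 MN·m/kg
  tungsten: M = 21.1 MN·m/kg
  gray cast iron: M = 18.9 MN·m/kg
  elm: M = 17.4 MN·m/kg
  concrete: M = 12.3 MN·m/kg
The maximum is for alumina ceramic.

alumina ceramic, M = 99.0 MN·m/kg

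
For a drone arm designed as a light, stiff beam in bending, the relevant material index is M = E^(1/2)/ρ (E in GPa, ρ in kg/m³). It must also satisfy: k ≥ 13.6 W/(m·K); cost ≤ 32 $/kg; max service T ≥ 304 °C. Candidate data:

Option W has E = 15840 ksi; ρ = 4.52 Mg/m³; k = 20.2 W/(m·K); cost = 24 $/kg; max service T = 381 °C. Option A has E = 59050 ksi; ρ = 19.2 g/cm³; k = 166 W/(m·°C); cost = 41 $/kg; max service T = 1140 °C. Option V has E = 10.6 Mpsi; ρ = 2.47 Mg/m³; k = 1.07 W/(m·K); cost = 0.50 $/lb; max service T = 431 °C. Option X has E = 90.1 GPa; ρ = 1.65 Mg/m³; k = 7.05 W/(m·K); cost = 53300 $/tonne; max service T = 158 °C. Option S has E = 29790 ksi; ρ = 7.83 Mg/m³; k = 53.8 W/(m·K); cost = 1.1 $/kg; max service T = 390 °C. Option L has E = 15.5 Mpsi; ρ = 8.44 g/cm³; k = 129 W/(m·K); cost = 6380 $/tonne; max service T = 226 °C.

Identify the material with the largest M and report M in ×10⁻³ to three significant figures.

option W, M = 2.31×10⁻³

Screen on constraints: k ≥ 13.6 W/(m·K); cost ≤ 32 $/kg; max service T ≥ 304 °C. Survivors: option W, option S.
In SI units:
  option W: E = 109.2 GPa, ρ = 4520 kg/m³
  option S: E = 205.4 GPa, ρ = 7830 kg/m³
  option W: M = 2.31×10⁻³
  option S: M = 1.83×10⁻³
The maximum is for option W.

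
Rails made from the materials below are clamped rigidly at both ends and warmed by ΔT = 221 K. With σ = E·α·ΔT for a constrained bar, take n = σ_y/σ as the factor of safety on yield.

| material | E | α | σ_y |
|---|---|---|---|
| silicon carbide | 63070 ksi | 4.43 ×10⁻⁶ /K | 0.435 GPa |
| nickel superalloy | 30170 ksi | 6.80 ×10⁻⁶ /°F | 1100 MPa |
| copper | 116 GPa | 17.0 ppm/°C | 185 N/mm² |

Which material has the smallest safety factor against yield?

Converting E to GPa, α to ×10⁻⁶/K, σ_y to MPa, then σ and n for each:
  silicon carbide: E = 434.9, α = 4.43, σ_y = 435.0 → σ = 426 MPa, n = 1.02
  nickel superalloy: E = 208.0, α = 12.2, σ_y = 1100 → σ = 563 MPa, n = 1.95
  copper: E = 116.0, α = 17.0, σ_y = 185.0 → σ = 436 MPa, n = 0.424
Copper has the lowest safety factor, n = 0.424.

copper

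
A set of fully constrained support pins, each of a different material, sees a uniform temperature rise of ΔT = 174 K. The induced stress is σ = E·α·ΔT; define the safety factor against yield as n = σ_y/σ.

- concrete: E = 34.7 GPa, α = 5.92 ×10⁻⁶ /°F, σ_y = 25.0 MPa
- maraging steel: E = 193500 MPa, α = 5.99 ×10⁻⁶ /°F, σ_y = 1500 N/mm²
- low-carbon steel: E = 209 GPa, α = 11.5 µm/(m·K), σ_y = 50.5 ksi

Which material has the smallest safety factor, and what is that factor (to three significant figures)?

Per material, after unit conversion:
  concrete: E = 34.70, α = 10.7, σ_y = 25.00 → σ = 64.3 MPa, n = 0.389
  maraging steel: E = 193.5, α = 10.8, σ_y = 1500 → σ = 363 MPa, n = 4.13
  low-carbon steel: E = 209.0, α = 11.5, σ_y = 348.2 → σ = 418 MPa, n = 0.833
Smallest n: concrete with n = 0.389.

concrete, n = 0.389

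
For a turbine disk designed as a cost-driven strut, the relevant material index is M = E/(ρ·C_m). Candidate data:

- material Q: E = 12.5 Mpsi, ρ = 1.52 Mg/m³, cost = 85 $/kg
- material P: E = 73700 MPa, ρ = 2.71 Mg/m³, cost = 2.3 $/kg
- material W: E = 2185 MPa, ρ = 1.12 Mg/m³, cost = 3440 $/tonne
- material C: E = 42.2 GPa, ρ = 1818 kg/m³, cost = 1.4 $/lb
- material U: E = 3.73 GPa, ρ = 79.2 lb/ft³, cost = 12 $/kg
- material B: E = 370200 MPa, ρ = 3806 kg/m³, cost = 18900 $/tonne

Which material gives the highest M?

material P

Putting every candidate on a common basis:
  material Q: E = 86.18 GPa, ρ = 1520 kg/m³, cost = 85.00 $/kg
  material P: E = 73.70 GPa, ρ = 2710 kg/m³, cost = 2.300 $/kg
  material W: E = 2.185 GPa, ρ = 1120 kg/m³, cost = 3.440 $/kg
  material C: E = 42.20 GPa, ρ = 1818 kg/m³, cost = 3.086 $/kg
  material U: E = 3.730 GPa, ρ = 1269 kg/m³, cost = 12.00 $/kg
  material B: E = 370.2 GPa, ρ = 3806 kg/m³, cost = 18.90 $/kg
  material P: M = 11.8 MN·m per $
  material C: M = 7.52 MN·m per $
  material B: M = 5.15 MN·m per $
  material Q: M = 0.667 MN·m per $
  material W: M = 0.567 MN·m per $
  material U: M = 0.245 MN·m per $
Material P has the largest M.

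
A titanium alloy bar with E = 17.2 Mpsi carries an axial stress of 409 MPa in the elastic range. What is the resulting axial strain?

3.45×10⁻³

E = 17.2 Mpsi = 118.6 GPa = 118600 MPa.
ε = σ/E = 409 / 118600 = 3.45×10⁻³.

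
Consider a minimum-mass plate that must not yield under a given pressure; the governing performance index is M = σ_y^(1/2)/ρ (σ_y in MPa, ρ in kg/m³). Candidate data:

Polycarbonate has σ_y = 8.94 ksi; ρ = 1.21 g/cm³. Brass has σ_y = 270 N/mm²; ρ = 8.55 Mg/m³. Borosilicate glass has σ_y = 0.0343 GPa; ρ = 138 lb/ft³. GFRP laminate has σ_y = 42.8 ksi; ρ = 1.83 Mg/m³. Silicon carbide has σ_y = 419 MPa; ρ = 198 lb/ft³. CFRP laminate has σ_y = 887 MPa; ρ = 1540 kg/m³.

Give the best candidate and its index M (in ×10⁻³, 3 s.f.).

After converting to SI:
  polycarbonate: σ_y = 61.64 MPa, ρ = 1210 kg/m³
  brass: σ_y = 270.0 MPa, ρ = 8550 kg/m³
  borosilicate glass: σ_y = 34.30 MPa, ρ = 2211 kg/m³
  GFRP laminate: σ_y = 295.1 MPa, ρ = 1830 kg/m³
  silicon carbide: σ_y = 419.0 MPa, ρ = 3172 kg/m³
  CFRP laminate: σ_y = 887.0 MPa, ρ = 1540 kg/m³
  CFRP laminate: M = 19.3×10⁻³
  GFRP laminate: M = 9.39×10⁻³
  polycarbonate: M = 6.49×10⁻³
  silicon carbide: M = 6.45×10⁻³
  borosilicate glass: M = 2.65×10⁻³
  brass: M = 1.92×10⁻³
CFRP laminate has the largest M.

CFRP laminate, M = 19.3×10⁻³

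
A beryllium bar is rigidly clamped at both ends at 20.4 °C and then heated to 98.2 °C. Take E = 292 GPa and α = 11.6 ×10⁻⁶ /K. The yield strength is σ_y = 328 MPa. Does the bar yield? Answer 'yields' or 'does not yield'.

ΔT = 77.80 K. Constrained thermal stress σ = E·α·ΔT = 292.0×10³ MPa × 11.6×10⁻⁶ × 77.80 = 264 MPa (compressive).
Compare to σ_y = 328 MPa: σ < σ_y, so it does not yield.

does not yield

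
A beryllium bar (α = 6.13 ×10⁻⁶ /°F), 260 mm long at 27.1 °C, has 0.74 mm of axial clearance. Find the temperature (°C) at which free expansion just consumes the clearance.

285 °C

α = 6.13×10⁻⁶/°F × 9/5 = 11.0×10⁻⁶/K.
α·L₀·ΔT = 0.74 mm ⇒ ΔT = 0.74 / (11.0×10⁻⁶ × 260.0) = 257.9 K.
T = 27.1 + 257.9 = 285.0 °C.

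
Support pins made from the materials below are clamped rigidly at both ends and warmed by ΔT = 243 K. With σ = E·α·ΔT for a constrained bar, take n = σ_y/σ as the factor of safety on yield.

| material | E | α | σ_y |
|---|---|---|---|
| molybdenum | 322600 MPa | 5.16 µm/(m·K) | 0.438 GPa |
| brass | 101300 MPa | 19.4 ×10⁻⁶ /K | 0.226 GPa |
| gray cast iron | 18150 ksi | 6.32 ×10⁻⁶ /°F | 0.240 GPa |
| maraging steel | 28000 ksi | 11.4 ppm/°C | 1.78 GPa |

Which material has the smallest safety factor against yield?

Converting E to GPa, α to ×10⁻⁶/K, σ_y to MPa, then σ and n for each:
  molybdenum: E = 322.6, α = 5.16, σ_y = 438.0 → σ = 405 MPa, n = 1.08
  brass: E = 101.3, α = 19.4, σ_y = 226.0 → σ = 478 MPa, n = 0.473
  gray cast iron: E = 125.1, α = 11.4, σ_y = 240.0 → σ = 346 MPa, n = 0.694
  maraging steel: E = 193.1, α = 11.4, σ_y = 1780 → σ = 535 MPa, n = 3.33
Brass has the lowest safety factor, n = 0.473.

brass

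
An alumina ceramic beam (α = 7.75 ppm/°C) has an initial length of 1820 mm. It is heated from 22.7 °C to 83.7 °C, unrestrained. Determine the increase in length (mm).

0.860 mm

ΔT = 83.7 − 22.7 = 61.00 K.
ΔL = α·L₀·ΔT = 7.75×10⁻⁶ × 1820 mm × 61.00 K = 0.860 mm.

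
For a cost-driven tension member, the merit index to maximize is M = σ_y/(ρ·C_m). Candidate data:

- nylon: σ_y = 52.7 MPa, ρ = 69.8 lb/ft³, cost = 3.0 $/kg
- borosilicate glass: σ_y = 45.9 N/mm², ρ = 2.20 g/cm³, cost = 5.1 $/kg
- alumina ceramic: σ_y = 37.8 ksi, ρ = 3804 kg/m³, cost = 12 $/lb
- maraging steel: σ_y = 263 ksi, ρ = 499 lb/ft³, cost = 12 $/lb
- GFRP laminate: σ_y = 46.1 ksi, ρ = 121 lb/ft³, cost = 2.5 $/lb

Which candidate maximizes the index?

Putting every candidate on a common basis:
  nylon: σ_y = 52.70 MPa, ρ = 1118 kg/m³, cost = 3.000 $/kg
  borosilicate glass: σ_y = 45.90 MPa, ρ = 2200 kg/m³, cost = 5.100 $/kg
  alumina ceramic: σ_y = 260.6 MPa, ρ = 3804 kg/m³, cost = 26.46 $/kg
  maraging steel: σ_y = 1813 MPa, ρ = 7993 kg/m³, cost = 26.46 $/kg
  GFRP laminate: σ_y = 317.8 MPa, ρ = 1938 kg/m³, cost = 5.511 $/kg
  GFRP laminate: M = 29.8 kN·m per $
  nylon: M = 15.7 kN·m per $
  maraging steel: M = 8.58 kN·m per $
  borosilicate glass: M = 4.09 kN·m per $
  alumina ceramic: M = 2.59 kN·m per $
The maximum is for GFRP laminate.

GFRP laminate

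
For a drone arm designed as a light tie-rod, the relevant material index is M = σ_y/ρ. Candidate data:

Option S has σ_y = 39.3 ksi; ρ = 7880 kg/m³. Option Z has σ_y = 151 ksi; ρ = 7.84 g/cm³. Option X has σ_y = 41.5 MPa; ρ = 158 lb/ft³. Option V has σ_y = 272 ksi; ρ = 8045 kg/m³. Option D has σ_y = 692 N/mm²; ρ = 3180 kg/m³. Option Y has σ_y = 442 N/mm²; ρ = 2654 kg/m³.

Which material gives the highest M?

option V

Normalizing units and computing the index:
  option S: σ_y = 271.0 MPa, ρ = 7880 kg/m³
  option Z: σ_y = 1041 MPa, ρ = 7840 kg/m³
  option X: σ_y = 41.50 MPa, ρ = 2531 kg/m³
  option V: σ_y = 1875 MPa, ρ = 8045 kg/m³
  option D: σ_y = 692.0 MPa, ρ = 3180 kg/m³
  option Y: σ_y = 442.0 MPa, ρ = 2654 kg/m³
  option V: M = 233 kN·m/kg
  option D: M = 218 kN·m/kg
  option Y: M = 167 kN·m/kg
  option Z: M = 133 kN·m/kg
  option S: M = 34.4 kN·m/kg
  option X: M = 16.4 kN·m/kg
The maximum is for option V.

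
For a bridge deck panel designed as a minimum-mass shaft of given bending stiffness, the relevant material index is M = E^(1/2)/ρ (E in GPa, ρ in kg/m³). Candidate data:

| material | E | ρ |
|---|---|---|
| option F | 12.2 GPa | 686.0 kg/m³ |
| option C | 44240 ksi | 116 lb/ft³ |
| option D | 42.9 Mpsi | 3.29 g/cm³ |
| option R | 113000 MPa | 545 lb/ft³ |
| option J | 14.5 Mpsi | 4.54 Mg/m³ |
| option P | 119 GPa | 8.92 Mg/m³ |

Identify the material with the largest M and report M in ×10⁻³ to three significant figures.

option C, M = 9.40×10⁻³

In SI units:
  option F: E = 12.20 GPa, ρ = 686.0 kg/m³
  option C: E = 305.0 GPa, ρ = 1858 kg/m³
  option D: E = 295.8 GPa, ρ = 3290 kg/m³
  option R: E = 113.0 GPa, ρ = 8730 kg/m³
  option J: E = 99.97 GPa, ρ = 4540 kg/m³
  option P: E = 119.0 GPa, ρ = 8920 kg/m³
  option C: M = 9.40×10⁻³
  option D: M = 5.23×10⁻³
  option F: M = 5.09×10⁻³
  option J: M = 2.20×10⁻³
  option P: M = 1.22×10⁻³
  option R: M = 1.22×10⁻³
Option C ranks first.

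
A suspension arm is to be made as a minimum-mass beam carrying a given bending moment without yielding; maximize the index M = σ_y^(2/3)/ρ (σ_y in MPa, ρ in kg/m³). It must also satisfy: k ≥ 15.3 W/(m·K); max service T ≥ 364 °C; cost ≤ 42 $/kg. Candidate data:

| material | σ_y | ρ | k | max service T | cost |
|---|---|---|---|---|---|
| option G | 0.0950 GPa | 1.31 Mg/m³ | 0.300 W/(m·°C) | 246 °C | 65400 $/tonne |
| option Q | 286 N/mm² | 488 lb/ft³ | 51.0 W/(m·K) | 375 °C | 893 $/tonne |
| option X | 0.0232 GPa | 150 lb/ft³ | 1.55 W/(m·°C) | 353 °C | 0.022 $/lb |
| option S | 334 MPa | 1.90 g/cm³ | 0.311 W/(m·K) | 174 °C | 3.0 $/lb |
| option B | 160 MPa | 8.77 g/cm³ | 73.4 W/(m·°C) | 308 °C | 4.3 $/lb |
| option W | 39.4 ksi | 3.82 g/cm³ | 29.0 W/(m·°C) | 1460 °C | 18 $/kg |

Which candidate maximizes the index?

Screen on constraints: k ≥ 15.3 W/(m·K); max service T ≥ 364 °C; cost ≤ 42 $/kg. Survivors: option Q, option W.
Normalizing units and computing the index:
  option Q: σ_y = 286.0 MPa, ρ = 7817 kg/m³
  option W: σ_y = 271.7 MPa, ρ = 3820 kg/m³
  option W: M = 11.0×10⁻³
  option Q: M = 5.55×10⁻³
Option W has the largest M.

option W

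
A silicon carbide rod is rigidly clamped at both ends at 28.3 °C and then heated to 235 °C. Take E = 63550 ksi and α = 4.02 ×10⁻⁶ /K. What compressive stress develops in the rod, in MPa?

E = 63550 ksi = 438.2 GPa.
ΔT = 206.7 K. Constrained thermal stress σ = E·α·ΔT = 438.2×10³ MPa × 4.02×10⁻⁶ × 206.7 = 364 MPa (compressive).

364 MPa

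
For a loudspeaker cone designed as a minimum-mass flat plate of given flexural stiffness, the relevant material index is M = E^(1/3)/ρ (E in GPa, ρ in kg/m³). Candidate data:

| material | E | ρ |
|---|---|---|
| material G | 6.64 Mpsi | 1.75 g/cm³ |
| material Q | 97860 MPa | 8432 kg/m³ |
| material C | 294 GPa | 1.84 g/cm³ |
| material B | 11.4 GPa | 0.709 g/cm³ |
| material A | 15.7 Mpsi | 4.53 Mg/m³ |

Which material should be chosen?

Normalizing units and computing the index:
  material G: E = 45.78 GPa, ρ = 1750 kg/m³
  material Q: E = 97.86 GPa, ρ = 8432 kg/m³
  material C: E = 294.0 GPa, ρ = 1840 kg/m³
  material B: E = 11.40 GPa, ρ = 709.0 kg/m³
  material A: E = 108.2 GPa, ρ = 4530 kg/m³
  material C: M = 3.61×10⁻³
  material B: M = 3.17×10⁻³
  material G: M = 2.04×10⁻³
  material A: M = 1.05×10⁻³
  material Q: M = 0.547×10⁻³
Material C has the largest M.

material C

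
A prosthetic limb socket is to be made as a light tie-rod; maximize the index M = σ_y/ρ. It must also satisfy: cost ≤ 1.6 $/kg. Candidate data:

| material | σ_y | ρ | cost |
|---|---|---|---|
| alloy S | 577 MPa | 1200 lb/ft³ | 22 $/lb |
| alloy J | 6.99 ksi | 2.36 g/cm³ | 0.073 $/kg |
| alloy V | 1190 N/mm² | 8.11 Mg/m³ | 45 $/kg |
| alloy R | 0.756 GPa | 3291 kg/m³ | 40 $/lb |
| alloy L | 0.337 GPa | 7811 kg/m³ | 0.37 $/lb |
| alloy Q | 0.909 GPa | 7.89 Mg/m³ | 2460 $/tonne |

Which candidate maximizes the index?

alloy L

Screen on constraints: cost ≤ 1.6 $/kg. Survivors: alloy J, alloy L.
Normalizing units and computing the index:
  alloy J: σ_y = 48.19 MPa, ρ = 2360 kg/m³
  alloy L: σ_y = 337.0 MPa, ρ = 7811 kg/m³
  alloy L: M = 43.1 kN·m/kg
  alloy J: M = 20.4 kN·m/kg
Alloy L ranks first.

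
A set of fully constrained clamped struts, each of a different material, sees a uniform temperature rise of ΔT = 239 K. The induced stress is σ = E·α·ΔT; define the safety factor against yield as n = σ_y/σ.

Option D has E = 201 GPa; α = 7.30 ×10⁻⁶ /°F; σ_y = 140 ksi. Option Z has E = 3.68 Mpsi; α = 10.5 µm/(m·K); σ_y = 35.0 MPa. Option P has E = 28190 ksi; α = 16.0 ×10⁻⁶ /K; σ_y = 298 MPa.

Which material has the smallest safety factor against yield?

In consistent units (E in GPa, α in ×10⁻⁶/K, σ_y in MPa):
  option D: E = 201.0, α = 13.1, σ_y = 965.3 → σ = 631 MPa, n = 1.53
  option Z: E = 25.37, α = 10.5, σ_y = 35.00 → σ = 63.7 MPa, n = 0.550
  option P: E = 194.4, α = 16.0, σ_y = 298.0 → σ = 743 MPa, n = 0.401
Smallest n: option P with n = 0.401.

option P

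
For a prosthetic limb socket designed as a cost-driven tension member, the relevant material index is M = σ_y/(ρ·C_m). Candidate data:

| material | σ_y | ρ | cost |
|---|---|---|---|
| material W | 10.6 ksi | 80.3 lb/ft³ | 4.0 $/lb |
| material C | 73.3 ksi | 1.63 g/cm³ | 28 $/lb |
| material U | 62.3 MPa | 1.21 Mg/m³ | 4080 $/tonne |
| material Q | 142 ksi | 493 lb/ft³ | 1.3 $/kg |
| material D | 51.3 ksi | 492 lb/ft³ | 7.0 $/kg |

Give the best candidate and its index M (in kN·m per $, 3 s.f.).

material Q, M = 95.4 kN·m per $

Normalizing units and computing the index:
  material W: σ_y = 73.08 MPa, ρ = 1286 kg/m³, cost = 8.818 $/kg
  material C: σ_y = 505.4 MPa, ρ = 1630 kg/m³, cost = 61.73 $/kg
  material U: σ_y = 62.30 MPa, ρ = 1210 kg/m³, cost = 4.080 $/kg
  material Q: σ_y = 979.1 MPa, ρ = 7897 kg/m³, cost = 1.300 $/kg
  material D: σ_y = 353.7 MPa, ρ = 7881 kg/m³, cost = 7.000 $/kg
  material Q: M = 95.4 kN·m per $
  material U: M = 12.6 kN·m per $
  material W: M = 6.44 kN·m per $
  material D: M = 6.41 kN·m per $
  material C: M = 5.02 kN·m per $
Highest index: material Q.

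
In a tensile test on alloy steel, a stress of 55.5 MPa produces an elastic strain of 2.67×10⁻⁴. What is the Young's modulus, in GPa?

208 GPa

E = σ/ε = 55.5 MPa / 2.67×10⁻⁴ = 207900 MPa = 208 GPa.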